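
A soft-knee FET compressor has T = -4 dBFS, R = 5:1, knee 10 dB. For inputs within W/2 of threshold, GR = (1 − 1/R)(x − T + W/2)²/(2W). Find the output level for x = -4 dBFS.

x − T + W/2 = -4 − (-4) + 5 = 5.
GR = (1 − 1/5) × 5² / 20 = 0.8 × 25 / 20 = 1 dB.
Output = -4 − 1 = -5 dBFS.

-5 dBFS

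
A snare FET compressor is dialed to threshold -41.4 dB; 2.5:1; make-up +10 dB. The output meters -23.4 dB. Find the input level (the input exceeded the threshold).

-21.4 dB

Stripping the +10 dB make-up gives -33.4 dB at the gain stage.
That's 8 dB above the -41.4 dB threshold.
Before 2.5:1 compression the overshoot was 8 × 2.5 = 20 dB, so input = -41.4 + 20 = -21.4 dB.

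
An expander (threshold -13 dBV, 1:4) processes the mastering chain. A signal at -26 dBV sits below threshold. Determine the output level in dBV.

The input is 13 dB below the -13 dBV threshold.
A 1:4 expander multiplies undershoot by 4: 13 × 4 = 52 dB below threshold.
Output = -13 − 52 = -65 dBV.

-65 dBV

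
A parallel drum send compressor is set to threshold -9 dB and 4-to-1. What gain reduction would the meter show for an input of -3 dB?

4.5 dB

-3 dB exceeds the threshold by 6 dB.
At 4:1, output sits 6/4 = 1.5 dB above threshold.
GR = overshoot in − overshoot out = 6 − 1.5 = 4.5 dB.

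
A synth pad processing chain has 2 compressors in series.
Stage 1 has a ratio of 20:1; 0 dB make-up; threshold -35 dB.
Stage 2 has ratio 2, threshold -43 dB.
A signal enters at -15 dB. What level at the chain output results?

-38.5 dB

Stage 1: -15 dB is 20 dB over -35 dB; at 20:1 that becomes 1 dB over, giving -34 dB.
Stage 2: overshoot 9 dB → 9/2 = 4.5 dB → -38.5 dB.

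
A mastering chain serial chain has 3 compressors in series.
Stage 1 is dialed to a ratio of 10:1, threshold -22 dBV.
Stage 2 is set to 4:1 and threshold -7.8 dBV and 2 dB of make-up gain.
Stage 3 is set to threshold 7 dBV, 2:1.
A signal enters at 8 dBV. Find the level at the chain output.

-17 dBV

Stage 1: 30 dB above -22 dBV, reduced 10:1 to 3 dB above → -19 dBV.
Stage 2: below threshold (-19 ≤ -7.8); passes unchanged; make-up brings it to -17 dBV.
Stage 3: -17 dBV ≤ 7 dBV, so stage 3 doesn't engage; output -17 dBV.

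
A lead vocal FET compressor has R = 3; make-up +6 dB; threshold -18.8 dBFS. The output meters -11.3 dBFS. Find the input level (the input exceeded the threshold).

Stripping the +6 dB make-up gives -17.3 dBFS at the gain stage.
Post-compression overshoot = -17.3 − (-18.8) = 1.5 dB.
Before 3:1 compression the overshoot was 1.5 × 3 = 4.5 dB, so input = -18.8 + 4.5 = -14.3 dBFS.

-14.3 dBFS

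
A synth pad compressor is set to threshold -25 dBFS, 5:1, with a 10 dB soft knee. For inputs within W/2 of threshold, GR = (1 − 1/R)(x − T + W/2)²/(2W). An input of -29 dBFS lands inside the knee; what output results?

x − T + W/2 = -29 − (-25) + 5 = 1.
GR = (1 − 1/5) × 1² / 20 = 0.8 × 1 / 20 = 0.04 dB.
Output = -29 − 0.04 = -29.04 dBFS.

-29.04 dBFS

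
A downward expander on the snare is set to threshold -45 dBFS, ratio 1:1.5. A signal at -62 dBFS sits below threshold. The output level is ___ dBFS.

-70.5 dBFS

The input is 17 dB below the -45 dBFS threshold.
A 1:1.5 expander multiplies undershoot by 1.5: 17 × 1.5 = 25.5 dB below threshold.
Output = -45 − 25.5 = -70.5 dBFS.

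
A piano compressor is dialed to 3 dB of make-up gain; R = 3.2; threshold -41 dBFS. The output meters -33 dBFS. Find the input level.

-25 dBFS

Remove make-up: -33 − 3 = -36 dBFS.
The compressed level sits -36 − (-41) = 5 dB over threshold.
Undo the ratio: input overshoot = 5 × 3.2 = 16 dB, giving input = -25 dBFS.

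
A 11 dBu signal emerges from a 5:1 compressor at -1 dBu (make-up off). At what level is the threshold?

Gain reduction = 11 − (-1) = 12 dB; output overshoot = GR / (R − 1) = 12 / 4 = 3 dB.
Threshold = output − output overshoot = -1 − 3 = -4 dBu.

-4 dBu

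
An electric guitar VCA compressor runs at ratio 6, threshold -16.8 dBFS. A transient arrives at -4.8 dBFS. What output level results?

-14.8 dBFS

Overshoot: -4.8 − (-16.8) = 12 dB.
The 12 dB excess becomes 2 dB after 6:1 reduction.
So the level is -16.8 + 2 = -14.8 dBFS.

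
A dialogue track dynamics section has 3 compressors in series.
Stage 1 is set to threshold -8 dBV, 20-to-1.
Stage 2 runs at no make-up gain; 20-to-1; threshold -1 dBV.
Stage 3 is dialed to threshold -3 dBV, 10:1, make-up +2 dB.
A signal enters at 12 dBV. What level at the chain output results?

-5 dBV

Stage 1: 20 dB above -8 dBV, reduced 20:1 to 1 dB above → -7 dBV.
Stage 2: -7 dBV ≤ -1 dBV, so stage 2 doesn't engage; output -7 dBV.
Stage 3: below threshold (-7 ≤ -3); passes unchanged; make-up brings it to -5 dBV.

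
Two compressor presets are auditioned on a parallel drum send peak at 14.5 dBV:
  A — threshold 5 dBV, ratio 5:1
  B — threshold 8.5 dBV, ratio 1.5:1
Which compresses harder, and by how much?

A: GR = 9.5 − 9.5/5 = 7.6 dB.
B: GR = 6 − 6/1.5 = 2 dB.
A applies 5.6 dB more gain reduction.

A, by 5.6 dB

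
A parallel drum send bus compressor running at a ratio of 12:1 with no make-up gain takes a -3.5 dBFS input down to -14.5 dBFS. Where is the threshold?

Gain reduction = -3.5 − (-14.5) = 11 dB; output overshoot = GR / (R − 1) = 11 / 11 = 1 dB.
Threshold = output − output overshoot = -14.5 − 1 = -15.5 dBFS.

-15.5 dBFS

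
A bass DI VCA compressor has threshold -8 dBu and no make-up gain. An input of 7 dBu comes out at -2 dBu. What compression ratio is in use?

2.5:1

Input overshoot = 7 − (-8) = 15 dB; output overshoot = -2 − (-8) = 6 dB.
Ratio = 15 / 6 = 2.5.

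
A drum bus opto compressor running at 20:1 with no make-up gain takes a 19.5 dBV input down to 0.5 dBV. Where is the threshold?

Let T be the threshold. Output overshoot = (input overshoot)/R, so 0.5 − T = (19.5 − T)/20.
20·(0.5 − T) = 19.5 − T → 19·T = 10 − 19.5 = -9.5.
T = -9.5/19 = -0.5 dBV.

-0.5 dBV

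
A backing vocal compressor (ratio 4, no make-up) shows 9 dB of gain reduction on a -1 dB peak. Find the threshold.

-13 dB

Let T be the threshold. Output overshoot = (input overshoot)/R, so -10 − T = (-1 − T)/4.
4·(-10 − T) = -1 − T → 3·T = -40 − (-1) = -39.
T = -39/3 = -13 dB.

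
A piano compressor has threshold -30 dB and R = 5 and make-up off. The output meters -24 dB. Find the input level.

0 dB

Post-compression overshoot = -24 − (-30) = 6 dB.
Undo the ratio: input overshoot = 6 × 5 = 30 dB, giving input = 0 dB.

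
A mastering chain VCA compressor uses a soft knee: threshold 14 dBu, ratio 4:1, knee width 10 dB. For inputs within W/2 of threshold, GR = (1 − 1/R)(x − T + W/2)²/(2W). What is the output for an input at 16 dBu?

x − T + W/2 = 16 − 14 + 5 = 7.
GR = (1 − 1/4) × 7² / 20 = 0.75 × 49 / 20 = 1.8375 dB.
Output = 16 − 1.8375 = 14.1625 dBu.

14.1625 dBu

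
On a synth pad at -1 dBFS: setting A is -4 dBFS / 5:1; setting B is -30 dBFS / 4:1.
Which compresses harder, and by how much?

A: GR = 3 − 3/5 = 2.4 dB.
B: GR = 29 − 29/4 = 21.75 dB.
B reduces 19.35 dB more.

B, by 19.35 dB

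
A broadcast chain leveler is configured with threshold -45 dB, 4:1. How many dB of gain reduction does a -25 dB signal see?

-25 dB exceeds the threshold by 20 dB.
At 4:1, output sits 20/4 = 5 dB above threshold.
Gain reduction = 20 − 5 = 15 dB.

15 dB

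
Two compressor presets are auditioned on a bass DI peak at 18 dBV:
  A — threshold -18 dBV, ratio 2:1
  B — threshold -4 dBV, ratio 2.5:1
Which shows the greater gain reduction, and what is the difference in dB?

A, by 4.8 dB

A: GR = 36 − 36/2 = 18 dB.
B: GR = 22 − 22/2.5 = 13.2 dB.
A applies 4.8 dB more gain reduction.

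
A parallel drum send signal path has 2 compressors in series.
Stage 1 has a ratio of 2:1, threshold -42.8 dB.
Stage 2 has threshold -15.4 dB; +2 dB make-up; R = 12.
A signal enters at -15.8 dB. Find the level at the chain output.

-27.3 dB

Stage 1: -15.8 dB is 27 dB over -42.8 dB; at 2:1 that becomes 13.5 dB over, giving -29.3 dB.
Stage 2: below threshold (-29.3 ≤ -15.4); passes unchanged; make-up brings it to -27.3 dB.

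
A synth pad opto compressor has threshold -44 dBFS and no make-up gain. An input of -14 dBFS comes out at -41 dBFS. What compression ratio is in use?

Input overshoot = -14 − (-44) = 30 dB; output overshoot = -41 − (-44) = 3 dB.
Ratio = 30 / 3 = 10.

10:1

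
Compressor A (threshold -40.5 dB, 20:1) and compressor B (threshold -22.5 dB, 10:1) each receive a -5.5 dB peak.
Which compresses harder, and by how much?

A, by 17.95 dB

A: 35 dB over, compressed to 1.75 dB over, so 33.25 dB of GR.
B: 17 dB over, compressed to 1.7 dB over, so 15.3 dB of GR.
Difference: 17.95 dB in favour of A.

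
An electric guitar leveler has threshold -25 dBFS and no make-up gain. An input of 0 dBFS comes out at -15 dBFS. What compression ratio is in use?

Input overshoot = 0 − (-25) = 25 dB; output overshoot = -15 − (-25) = 10 dB.
Ratio = 25 / 10 = 2.5.

2.5:1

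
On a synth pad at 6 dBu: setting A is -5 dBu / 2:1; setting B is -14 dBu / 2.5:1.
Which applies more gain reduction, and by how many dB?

A: overshoot 11 dB → output overshoot 5.5 dB → GR 5.5 dB.
B: overshoot 20 dB → output overshoot 8 dB → GR 12 dB.
B reduces 6.5 dB more.

B, by 6.5 dB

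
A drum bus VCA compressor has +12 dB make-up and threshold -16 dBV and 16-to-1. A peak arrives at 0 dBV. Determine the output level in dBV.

The input is 16 dB above the -16 dBV threshold.
16:1 compression reduces that to 16/16 = 1 dB over.
That puts the output at -15 dBV; make-up adds 12 dB, giving -3 dBV.

-3 dBV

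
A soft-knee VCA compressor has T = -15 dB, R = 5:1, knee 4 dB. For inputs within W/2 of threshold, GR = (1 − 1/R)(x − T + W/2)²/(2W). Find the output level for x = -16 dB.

-16.1 dB

x − T + W/2 = -16 − (-15) + 2 = 1.
GR = (1 − 1/5) × 1² / 8 = 0.8 × 1 / 8 = 0.1 dB.
Output = -16 − 0.1 = -16.1 dB.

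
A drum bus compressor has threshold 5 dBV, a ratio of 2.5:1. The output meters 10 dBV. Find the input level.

Post-compression overshoot = 10 − 5 = 5 dB.
Input overshoot = R × output overshoot = 12.5 dB → input = 5 + 12.5 = 17.5 dBV.

17.5 dBV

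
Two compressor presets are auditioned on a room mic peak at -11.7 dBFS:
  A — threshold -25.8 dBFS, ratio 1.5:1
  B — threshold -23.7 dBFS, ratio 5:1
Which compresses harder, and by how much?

A: GR = 14.1 − 14.1/1.5 = 4.7 dB.
B: GR = 12 − 12/5 = 9.6 dB.
B applies 4.9 dB more gain reduction.

B, by 4.9 dB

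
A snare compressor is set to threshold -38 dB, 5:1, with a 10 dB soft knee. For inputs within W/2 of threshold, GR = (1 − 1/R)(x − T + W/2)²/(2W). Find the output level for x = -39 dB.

-39.64 dB

x − T + W/2 = -39 − (-38) + 5 = 4.
GR = (1 − 1/5) × 4² / 20 = 0.8 × 16 / 20 = 0.64 dB.
Output = -39 − 0.64 = -39.64 dB.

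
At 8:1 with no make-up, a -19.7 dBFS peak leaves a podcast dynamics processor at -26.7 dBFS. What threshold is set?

-27.7 dBFS

Let T be the threshold. Output overshoot = (input overshoot)/R, so -26.7 − T = (-19.7 − T)/8.
8·(-26.7 − T) = -19.7 − T → 7·T = -213.6 − (-19.7) = -193.9.
T = -193.9/7 = -27.7 dBFS.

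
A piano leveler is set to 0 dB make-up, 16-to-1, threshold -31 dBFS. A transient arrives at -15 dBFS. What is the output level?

Overshoot: -15 − (-31) = 16 dB.
16:1 compression reduces that to 16/16 = 1 dB over.
So the level is -31 + 1 = -30 dBFS.

-30 dBFS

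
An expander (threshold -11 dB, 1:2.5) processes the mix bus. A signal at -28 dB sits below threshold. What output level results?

-53.5 dB

Undershoot = (-11) − (-28) = 17 dB.
At 1:2.5, that expands to 42.5 dB under threshold.
Output = -11 − 42.5 = -53.5 dB.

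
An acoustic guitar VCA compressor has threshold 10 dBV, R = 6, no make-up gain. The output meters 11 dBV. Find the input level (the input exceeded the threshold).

16 dBV

Post-compression overshoot = 11 − 10 = 1 dB.
Before 6:1 compression the overshoot was 1 × 6 = 6 dB, so input = 10 + 6 = 16 dBV.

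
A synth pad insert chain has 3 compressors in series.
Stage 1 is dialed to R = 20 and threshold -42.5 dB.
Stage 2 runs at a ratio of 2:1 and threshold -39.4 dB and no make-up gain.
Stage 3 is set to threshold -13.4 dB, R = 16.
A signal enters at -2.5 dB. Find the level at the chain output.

-40.5 dB

Stage 1: 40 dB above -42.5 dB, reduced 20:1 to 2 dB above → -40.5 dB.
Stage 2: -40.5 dB ≤ -39.4 dB, so stage 2 doesn't engage; output -40.5 dB.
Stage 3: below threshold (-40.5 ≤ -13.4); passes unchanged; output -40.5 dB.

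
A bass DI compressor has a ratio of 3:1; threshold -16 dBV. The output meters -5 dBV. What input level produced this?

17 dBV

Post-compression overshoot = -5 − (-16) = 11 dB.
Undo the ratio: input overshoot = 11 × 3 = 33 dB, giving input = 17 dBV.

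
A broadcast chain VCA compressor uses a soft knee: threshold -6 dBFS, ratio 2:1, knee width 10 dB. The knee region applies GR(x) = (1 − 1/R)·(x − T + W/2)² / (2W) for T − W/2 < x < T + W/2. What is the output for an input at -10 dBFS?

x − T + W/2 = -10 − (-6) + 5 = 1.
GR = (1 − 1/2) × 1² / 20 = 0.5 × 1 / 20 = 0.025 dB.
Output = -10 − 0.025 = -10.025 dBFS.

-10.025 dBFS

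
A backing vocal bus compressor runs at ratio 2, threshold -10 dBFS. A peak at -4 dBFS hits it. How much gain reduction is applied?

-4 dBFS exceeds the threshold by 6 dB.
After 2:1 compression the overshoot becomes 6/2 = 3 dB.
Gain reduction = 6 − 3 = 3 dB.

3 dB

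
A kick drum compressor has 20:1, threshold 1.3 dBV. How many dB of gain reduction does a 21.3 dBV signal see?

The signal is 20 dB above threshold.
At 20:1, output sits 20/20 = 1 dB above threshold.
GR = overshoot in − overshoot out = 20 − 1 = 19 dB.

19 dB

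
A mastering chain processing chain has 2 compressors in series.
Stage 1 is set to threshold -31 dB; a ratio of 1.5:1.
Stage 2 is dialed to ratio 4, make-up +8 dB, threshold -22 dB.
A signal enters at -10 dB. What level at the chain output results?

Stage 1: overshoot 21 dB → 21/1.5 = 14 dB → -17 dB.
Stage 2: overshoot 5 dB → 5/4 = 1.25 dB → -20.75 dB; +8 dB make-up → -12.75 dB.

-12.75 dB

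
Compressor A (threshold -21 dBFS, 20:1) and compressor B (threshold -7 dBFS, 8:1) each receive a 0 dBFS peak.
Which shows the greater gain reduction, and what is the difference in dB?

A, by 13.825 dB

A: 21 dB over, compressed to 1.05 dB over, so 19.95 dB of GR.
B: 7 dB over, compressed to 0.875 dB over, so 6.125 dB of GR.
A applies 13.825 dB more gain reduction.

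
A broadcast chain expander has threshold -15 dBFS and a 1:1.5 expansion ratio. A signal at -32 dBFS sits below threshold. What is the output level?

The input is 17 dB below the -15 dBFS threshold.
A 1:1.5 expander multiplies undershoot by 1.5: 17 × 1.5 = 25.5 dB below threshold.
Output = -15 − 25.5 = -40.5 dBFS.

-40.5 dBFS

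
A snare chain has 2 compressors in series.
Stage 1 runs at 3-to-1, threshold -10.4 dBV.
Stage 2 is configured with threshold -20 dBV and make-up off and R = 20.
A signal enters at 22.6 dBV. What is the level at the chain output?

Stage 1: 22.6 dBV is 33 dB over -10.4 dBV; at 3:1 that becomes 11 dB over, giving 0.6 dBV.
Stage 2: overshoot 20.6 dB → 20.6/20 = 1.03 dB → -18.97 dBV.

-18.97 dBV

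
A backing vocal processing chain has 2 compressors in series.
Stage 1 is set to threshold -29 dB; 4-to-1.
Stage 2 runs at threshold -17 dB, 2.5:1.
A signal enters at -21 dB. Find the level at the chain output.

-27 dB

Stage 1: -21 dB is 8 dB over -29 dB; at 4:1 that becomes 2 dB over, giving -27 dB.
Stage 2: -27 dB is at or below the -17 dB threshold — no compression; output -27 dB.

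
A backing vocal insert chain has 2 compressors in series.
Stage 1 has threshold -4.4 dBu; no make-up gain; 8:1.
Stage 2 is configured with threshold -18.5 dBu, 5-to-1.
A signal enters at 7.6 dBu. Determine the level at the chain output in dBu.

Stage 1: 7.6 dBu is 12 dB over -4.4 dBu; at 8:1 that becomes 1.5 dB over, giving -2.9 dBu.
Stage 2: -2.9 dBu is 15.6 dB over -18.5 dBu; at 5:1 that becomes 3.12 dB over, giving -15.38 dBu.

-15.38 dBu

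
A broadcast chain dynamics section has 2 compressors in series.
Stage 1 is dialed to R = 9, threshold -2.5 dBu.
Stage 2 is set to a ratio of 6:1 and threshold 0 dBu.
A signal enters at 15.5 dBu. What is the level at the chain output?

Stage 1: overshoot 18 dB → 18/9 = 2 dB → -0.5 dBu.
Stage 2: -0.5 dBu is at or below the 0 dBu threshold — no compression; output -0.5 dBu.

-0.5 dBu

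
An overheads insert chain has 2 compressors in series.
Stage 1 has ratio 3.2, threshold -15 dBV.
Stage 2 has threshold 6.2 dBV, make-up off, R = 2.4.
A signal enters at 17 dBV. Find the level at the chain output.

-5 dBV

Stage 1: overshoot 32 dB → 32/3.2 = 10 dB → -5 dBV.
Stage 2: below threshold (-5 ≤ 6.2); passes unchanged; output -5 dBV.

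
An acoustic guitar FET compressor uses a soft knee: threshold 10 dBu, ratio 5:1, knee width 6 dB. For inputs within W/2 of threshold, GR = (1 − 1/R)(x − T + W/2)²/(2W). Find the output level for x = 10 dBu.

x − T + W/2 = 10 − 10 + 3 = 3.
GR = (1 − 1/5) × 3² / 12 = 0.8 × 9 / 12 = 0.6 dB.
Output = 10 − 0.6 = 9.4 dBu.

9.4 dBu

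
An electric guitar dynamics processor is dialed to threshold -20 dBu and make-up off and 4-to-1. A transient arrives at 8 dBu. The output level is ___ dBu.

The input is 28 dB above the -20 dBu threshold.
4:1 compression reduces that to 28/4 = 7 dB over.
Output = -20 + 7 = -13 dBu.

-13 dBu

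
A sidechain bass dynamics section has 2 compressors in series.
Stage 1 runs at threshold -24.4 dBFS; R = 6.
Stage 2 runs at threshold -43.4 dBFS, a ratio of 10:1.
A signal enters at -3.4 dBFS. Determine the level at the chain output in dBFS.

Stage 1: 21 dB above -24.4 dBFS, reduced 6:1 to 3.5 dB above → -20.9 dBFS.
Stage 2: -20.9 dBFS is 22.5 dB over -43.4 dBFS; at 10:1 that becomes 2.25 dB over, giving -41.15 dBFS.

-41.15 dBFS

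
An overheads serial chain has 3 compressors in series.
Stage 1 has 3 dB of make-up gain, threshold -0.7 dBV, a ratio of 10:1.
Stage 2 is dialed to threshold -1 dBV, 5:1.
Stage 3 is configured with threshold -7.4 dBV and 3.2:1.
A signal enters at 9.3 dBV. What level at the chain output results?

-5.13125 dBV

Stage 1: overshoot 10 dB → 10/10 = 1 dB → 0.3 dBV; +3 dB make-up → 3.3 dBV.
Stage 2: overshoot 4.3 dB → 4.3/5 = 0.86 dB → -0.14 dBV.
Stage 3: overshoot 7.26 dB → 7.26/3.2 = 2.26875 dB → -5.13125 dBV.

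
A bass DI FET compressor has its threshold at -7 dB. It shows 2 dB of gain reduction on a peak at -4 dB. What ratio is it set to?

3:1

Input overshoot = -4 − (-7) = 3 dB.
Output overshoot = 3 − 2 = 1 dB.
Ratio = input overshoot / output overshoot = 3 / 1 = 3.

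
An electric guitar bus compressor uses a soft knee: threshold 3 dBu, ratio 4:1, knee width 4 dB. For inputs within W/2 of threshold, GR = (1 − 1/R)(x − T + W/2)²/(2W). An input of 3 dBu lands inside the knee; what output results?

x − T + W/2 = 3 − 3 + 2 = 2.
GR = (1 − 1/4) × 2² / 8 = 0.75 × 4 / 8 = 0.375 dB.
Output = 3 − 0.375 = 2.625 dBu.

2.625 dBu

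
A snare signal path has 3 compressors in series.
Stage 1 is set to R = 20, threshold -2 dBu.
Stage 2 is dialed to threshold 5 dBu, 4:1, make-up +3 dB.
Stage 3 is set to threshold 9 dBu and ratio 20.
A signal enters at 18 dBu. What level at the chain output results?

Stage 1: 18 dBu is 20 dB over -2 dBu; at 20:1 that becomes 1 dB over, giving -1 dBu.
Stage 2: -1 dBu is at or below the 5 dBu threshold — no compression; make-up brings it to 2 dBu.
Stage 3: below threshold (2 ≤ 9); passes unchanged; output 2 dBu.

2 dBu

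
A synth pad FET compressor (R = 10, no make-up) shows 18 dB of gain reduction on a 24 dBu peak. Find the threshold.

4 dBu

Gain reduction = 24 − 6 = 18 dB; output overshoot = GR / (R − 1) = 18 / 9 = 2 dB.
Threshold = output − output overshoot = 6 − 2 = 4 dBu.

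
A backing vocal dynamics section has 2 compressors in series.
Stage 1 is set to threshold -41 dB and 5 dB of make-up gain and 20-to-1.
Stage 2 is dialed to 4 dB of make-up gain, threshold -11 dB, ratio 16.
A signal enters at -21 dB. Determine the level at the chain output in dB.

Stage 1: -21 dB is 20 dB over -41 dB; at 20:1 that becomes 1 dB over, giving -40 dB; +5 dB make-up → -35 dB.
Stage 2: -35 dB is at or below the -11 dB threshold — no compression; make-up brings it to -31 dB.

-31 dB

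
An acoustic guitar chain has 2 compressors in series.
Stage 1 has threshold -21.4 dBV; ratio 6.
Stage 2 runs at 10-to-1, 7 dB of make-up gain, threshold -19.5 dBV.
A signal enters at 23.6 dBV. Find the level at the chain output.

Stage 1: 45 dB above -21.4 dBV, reduced 6:1 to 7.5 dB above → -13.9 dBV.
Stage 2: -13.9 dBV is 5.6 dB over -19.5 dBV; at 10:1 that becomes 0.56 dB over, giving -18.94 dBV; +7 dB make-up → -11.94 dBV.

-11.94 dBV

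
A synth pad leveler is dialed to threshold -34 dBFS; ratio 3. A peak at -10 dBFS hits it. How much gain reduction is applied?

Overshoot = -10 − (-34) = 24 dB.
After 3:1 compression the overshoot becomes 24/3 = 8 dB.
So the signal is attenuated by 24 − 8 = 16 dB.

16 dB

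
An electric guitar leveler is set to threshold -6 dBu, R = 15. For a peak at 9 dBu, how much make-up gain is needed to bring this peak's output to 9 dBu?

Without make-up, output = threshold + overshoot/15 = -6 + 1 = -5 dBu.
Gap to target: 14 dB.

14 dB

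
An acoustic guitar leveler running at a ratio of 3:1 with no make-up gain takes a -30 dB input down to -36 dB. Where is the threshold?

-39 dB

Let T be the threshold. Output overshoot = (input overshoot)/R, so -36 − T = (-30 − T)/3.
3·(-36 − T) = -30 − T → 2·T = -108 − (-30) = -78.
T = -78/2 = -39 dB.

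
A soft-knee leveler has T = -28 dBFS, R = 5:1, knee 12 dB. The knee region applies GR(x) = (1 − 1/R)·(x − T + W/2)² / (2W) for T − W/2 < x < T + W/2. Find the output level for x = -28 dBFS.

x − T + W/2 = -28 − (-28) + 6 = 6.
GR = (1 − 1/5) × 6² / 24 = 0.8 × 36 / 24 = 1.2 dB.
Output = -28 − 1.2 = -29.2 dBFS.

-29.2 dBFS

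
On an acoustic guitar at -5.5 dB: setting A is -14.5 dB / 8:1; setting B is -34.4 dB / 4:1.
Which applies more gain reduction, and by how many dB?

A: GR = 9 − 9/8 = 7.875 dB.
B: GR = 28.9 − 28.9/4 = 21.675 dB.
B reduces 13.8 dB more.

B, by 13.8 dB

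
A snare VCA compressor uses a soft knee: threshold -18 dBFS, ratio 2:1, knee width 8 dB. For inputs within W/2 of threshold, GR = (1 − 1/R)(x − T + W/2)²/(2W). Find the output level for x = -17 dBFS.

x − T + W/2 = -17 − (-18) + 4 = 5.
GR = (1 − 1/2) × 5² / 16 = 0.5 × 25 / 16 = 0.78125 dB.
Output = -17 − 0.78125 = -17.78125 dBFS.

-17.78125 dBFS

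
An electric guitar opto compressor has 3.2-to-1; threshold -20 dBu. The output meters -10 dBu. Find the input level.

12 dBu

Post-compression overshoot = -10 − (-20) = 10 dB.
Undo the ratio: input overshoot = 10 × 3.2 = 32 dB, giving input = 12 dBu.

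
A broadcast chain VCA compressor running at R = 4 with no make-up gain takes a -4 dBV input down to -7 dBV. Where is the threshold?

Gain reduction = -4 − (-7) = 3 dB; output overshoot = GR / (R − 1) = 3 / 3 = 1 dB.
Threshold = output − output overshoot = -7 − 1 = -8 dBV.

-8 dBV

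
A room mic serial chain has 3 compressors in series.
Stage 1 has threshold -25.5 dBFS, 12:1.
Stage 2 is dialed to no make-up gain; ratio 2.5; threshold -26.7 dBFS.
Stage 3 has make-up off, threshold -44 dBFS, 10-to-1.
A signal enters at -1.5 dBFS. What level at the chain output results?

Stage 1: -1.5 dBFS is 24 dB over -25.5 dBFS; at 12:1 that becomes 2 dB over, giving -23.5 dBFS.
Stage 2: overshoot 3.2 dB → 3.2/2.5 = 1.28 dB → -25.42 dBFS.
Stage 3: -25.42 dBFS is 18.58 dB over -44 dBFS; at 10:1 that becomes 1.858 dB over, giving -42.142 dBFS.

-42.142 dBFS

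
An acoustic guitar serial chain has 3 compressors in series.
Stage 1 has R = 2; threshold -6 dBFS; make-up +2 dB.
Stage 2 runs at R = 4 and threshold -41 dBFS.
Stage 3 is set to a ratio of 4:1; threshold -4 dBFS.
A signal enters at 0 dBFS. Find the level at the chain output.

Stage 1: overshoot 6 dB → 6/2 = 3 dB → -3 dBFS; +2 dB make-up → -1 dBFS.
Stage 2: -1 dBFS is 40 dB over -41 dBFS; at 4:1 that becomes 10 dB over, giving -31 dBFS.
Stage 3: below threshold (-31 ≤ -4); passes unchanged; output -31 dBFS.

-31 dBFS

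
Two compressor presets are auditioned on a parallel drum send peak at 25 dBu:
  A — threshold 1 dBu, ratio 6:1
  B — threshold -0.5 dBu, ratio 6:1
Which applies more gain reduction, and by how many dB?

B, by 1.25 dB

A: GR = 24 − 24/6 = 20 dB.
B: GR = 25.5 − 25.5/6 = 21.25 dB.
B reduces 1.25 dB more.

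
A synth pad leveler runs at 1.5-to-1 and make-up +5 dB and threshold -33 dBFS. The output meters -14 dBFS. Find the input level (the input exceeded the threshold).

Before make-up, the level was -14 − 5 = -19 dBFS.
The compressed level sits -19 − (-33) = 14 dB over threshold.
Input overshoot = R × output overshoot = 21 dB → input = -33 + 21 = -12 dBFS.

-12 dBFS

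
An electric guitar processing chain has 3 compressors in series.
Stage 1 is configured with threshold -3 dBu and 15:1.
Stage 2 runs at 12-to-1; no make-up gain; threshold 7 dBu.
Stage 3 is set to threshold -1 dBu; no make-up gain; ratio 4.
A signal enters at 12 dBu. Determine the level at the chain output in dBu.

-2 dBu

Stage 1: overshoot 15 dB → 15/15 = 1 dB → -2 dBu.
Stage 2: -2 dBu is at or below the 7 dBu threshold — no compression; output -2 dBu.
Stage 3: -2 dBu ≤ -1 dBu, so stage 3 doesn't engage; output -2 dBu.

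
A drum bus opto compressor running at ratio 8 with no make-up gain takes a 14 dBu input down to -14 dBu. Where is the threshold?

-18 dBu

Input is 32 dB above T (since output overshoot × R = input overshoot: (-14 − T)·8 = 14 − T gives T = -18 dBu).
Check: -18 + (14 − (-18))/8 = -18 + 4 = -14 dBu. ✓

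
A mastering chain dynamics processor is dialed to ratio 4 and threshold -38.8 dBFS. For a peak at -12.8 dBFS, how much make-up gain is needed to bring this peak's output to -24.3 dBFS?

The peak compresses to -38.8 + 26/4 = -32.3 dBFS.
To reach -24.3 dBFS requires -24.3 − (-32.3) = 8 dB of make-up.

8 dB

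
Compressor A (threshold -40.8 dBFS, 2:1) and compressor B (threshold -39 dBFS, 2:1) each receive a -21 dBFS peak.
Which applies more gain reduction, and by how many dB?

A: GR = 19.8 − 19.8/2 = 9.9 dB.
B: GR = 18 − 18/2 = 9 dB.
A reduces 0.9 dB more.

A, by 0.9 dB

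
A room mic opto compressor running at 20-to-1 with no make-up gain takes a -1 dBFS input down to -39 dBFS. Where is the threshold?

-41 dBFS

Let T be the threshold. Output overshoot = (input overshoot)/R, so -39 − T = (-1 − T)/20.
20·(-39 − T) = -1 − T → 19·T = -780 − (-1) = -779.
T = -779/19 = -41 dBFS.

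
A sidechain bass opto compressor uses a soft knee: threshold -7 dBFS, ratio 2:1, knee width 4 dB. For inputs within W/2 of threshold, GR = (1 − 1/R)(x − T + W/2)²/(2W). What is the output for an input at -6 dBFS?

-6.5625 dBFS

x − T + W/2 = -6 − (-7) + 2 = 3.
GR = (1 − 1/2) × 3² / 8 = 0.5 × 9 / 8 = 0.5625 dB.
Output = -6 − 0.5625 = -6.5625 dBFS.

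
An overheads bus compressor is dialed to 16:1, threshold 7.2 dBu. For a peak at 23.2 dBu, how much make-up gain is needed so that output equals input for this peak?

15 dB

Overshoot 16 dB → 16/16 = 1 dB after compression, so the compressed level is 7.2 + 1 = 8.2 dBu.
Make-up = target − compressed = 23.2 − 8.2 = 15 dB.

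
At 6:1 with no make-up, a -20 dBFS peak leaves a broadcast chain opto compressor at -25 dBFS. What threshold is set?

-26 dBFS

Let T be the threshold. Output overshoot = (input overshoot)/R, so -25 − T = (-20 − T)/6.
6·(-25 − T) = -20 − T → 5·T = -150 − (-20) = -130.
T = -130/5 = -26 dBFS.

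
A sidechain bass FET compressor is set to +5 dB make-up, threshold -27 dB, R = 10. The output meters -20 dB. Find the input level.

Stripping the +5 dB make-up gives -25 dB at the gain stage.
That's 2 dB above the -27 dB threshold.
Undo the ratio: input overshoot = 2 × 10 = 20 dB, giving input = -7 dB.

-7 dB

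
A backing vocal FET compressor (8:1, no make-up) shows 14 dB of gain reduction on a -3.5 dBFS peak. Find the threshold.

Gain reduction = -3.5 − (-17.5) = 14 dB; output overshoot = GR / (R − 1) = 14 / 7 = 2 dB.
Threshold = output − output overshoot = -17.5 − 2 = -19.5 dBFS.

-19.5 dBFS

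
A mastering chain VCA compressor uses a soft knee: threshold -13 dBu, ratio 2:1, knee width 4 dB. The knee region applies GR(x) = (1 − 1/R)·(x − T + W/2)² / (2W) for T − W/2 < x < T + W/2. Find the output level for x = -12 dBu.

-12.5625 dBu

x − T + W/2 = -12 − (-13) + 2 = 3.
GR = (1 − 1/2) × 3² / 8 = 0.5 × 9 / 8 = 0.5625 dB.
Output = -12 − 0.5625 = -12.5625 dBu.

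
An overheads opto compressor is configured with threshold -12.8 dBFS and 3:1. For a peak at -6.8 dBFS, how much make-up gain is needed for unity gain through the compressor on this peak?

Overshoot 6 dB → 6/3 = 2 dB after compression, so the compressed level is -12.8 + 2 = -10.8 dBFS.
Make-up = target − compressed = -6.8 − (-10.8) = 4 dB.

4 dB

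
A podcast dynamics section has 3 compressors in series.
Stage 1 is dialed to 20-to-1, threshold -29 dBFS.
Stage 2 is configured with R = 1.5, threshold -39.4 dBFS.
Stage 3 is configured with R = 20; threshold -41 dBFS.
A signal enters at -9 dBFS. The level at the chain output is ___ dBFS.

-40.54 dBFS

Stage 1: overshoot 20 dB → 20/20 = 1 dB → -28 dBFS.
Stage 2: -28 dBFS is 11.4 dB over -39.4 dBFS; at 1.5:1 that becomes 7.6 dB over, giving -31.8 dBFS.
Stage 3: -31.8 dBFS is 9.2 dB over -41 dBFS; at 20:1 that becomes 0.46 dB over, giving -40.54 dBFS.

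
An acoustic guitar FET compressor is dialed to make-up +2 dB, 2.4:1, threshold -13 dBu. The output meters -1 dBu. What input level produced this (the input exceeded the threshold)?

11 dBu

Remove make-up: -1 − 2 = -3 dBu.
The compressed level sits -3 − (-13) = 10 dB over threshold.
Input overshoot = R × output overshoot = 24 dB → input = -13 + 24 = 11 dBu.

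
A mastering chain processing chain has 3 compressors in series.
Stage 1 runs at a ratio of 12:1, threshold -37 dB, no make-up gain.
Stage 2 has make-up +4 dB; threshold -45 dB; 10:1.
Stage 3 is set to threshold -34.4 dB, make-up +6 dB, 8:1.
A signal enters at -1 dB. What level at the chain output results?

-33.9 dB

Stage 1: 36 dB above -37 dB, reduced 12:1 to 3 dB above → -34 dB.
Stage 2: overshoot 11 dB → 11/10 = 1.1 dB → -43.9 dB; +4 dB make-up → -39.9 dB.
Stage 3: below threshold (-39.9 ≤ -34.4); passes unchanged; make-up brings it to -33.9 dB.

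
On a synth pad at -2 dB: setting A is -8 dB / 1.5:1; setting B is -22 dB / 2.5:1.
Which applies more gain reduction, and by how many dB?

B, by 10 dB

A: overshoot 6 dB → output overshoot 4 dB → GR 2 dB.
B: overshoot 20 dB → output overshoot 8 dB → GR 12 dB.
B reduces 10 dB more.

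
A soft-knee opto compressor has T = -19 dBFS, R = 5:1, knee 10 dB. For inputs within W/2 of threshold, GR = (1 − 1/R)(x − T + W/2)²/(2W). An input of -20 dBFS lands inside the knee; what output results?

x − T + W/2 = -20 − (-19) + 5 = 4.
GR = (1 − 1/5) × 4² / 20 = 0.8 × 16 / 20 = 0.64 dB.
Output = -20 − 0.64 = -20.64 dBFS.

-20.64 dBFS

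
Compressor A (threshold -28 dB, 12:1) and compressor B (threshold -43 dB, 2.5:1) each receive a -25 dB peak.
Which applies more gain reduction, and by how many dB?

A: 3 dB over, compressed to 0.25 dB over, so 2.75 dB of GR.
B: 18 dB over, compressed to 7.2 dB over, so 10.8 dB of GR.
B applies 8.05 dB more gain reduction.

B, by 8.05 dB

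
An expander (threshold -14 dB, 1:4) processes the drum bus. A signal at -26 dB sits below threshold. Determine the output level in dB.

The input is 12 dB below the -14 dB threshold.
A 1:4 expander multiplies undershoot by 4: 12 × 4 = 48 dB below threshold.
Output = -14 − 48 = -62 dB.

-62 dB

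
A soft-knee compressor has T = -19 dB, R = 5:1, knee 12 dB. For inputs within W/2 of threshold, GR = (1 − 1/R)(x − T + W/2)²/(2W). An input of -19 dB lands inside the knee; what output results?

-20.2 dB

x − T + W/2 = -19 − (-19) + 6 = 6.
GR = (1 − 1/5) × 6² / 24 = 0.8 × 36 / 24 = 1.2 dB.
Output = -19 − 1.2 = -20.2 dB.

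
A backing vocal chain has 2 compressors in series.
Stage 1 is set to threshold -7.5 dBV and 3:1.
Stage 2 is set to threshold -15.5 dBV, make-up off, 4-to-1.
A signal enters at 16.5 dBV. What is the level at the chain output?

Stage 1: overshoot 24 dB → 24/3 = 8 dB → 0.5 dBV.
Stage 2: 0.5 dBV is 16 dB over -15.5 dBV; at 4:1 that becomes 4 dB over, giving -11.5 dBV.

-11.5 dBV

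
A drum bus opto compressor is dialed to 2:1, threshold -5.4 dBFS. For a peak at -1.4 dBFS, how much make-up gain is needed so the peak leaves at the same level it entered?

Without make-up, output = threshold + overshoot/2 = -5.4 + 2 = -3.4 dBFS.
Gap to target: 2 dB.

2 dB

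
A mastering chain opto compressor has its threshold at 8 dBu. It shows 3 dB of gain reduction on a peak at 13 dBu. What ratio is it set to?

2.5:1

Input overshoot = 13 − 8 = 5 dB.
Output overshoot = 5 − 3 = 2 dB.
Ratio = input overshoot / output overshoot = 5 / 2 = 2.5.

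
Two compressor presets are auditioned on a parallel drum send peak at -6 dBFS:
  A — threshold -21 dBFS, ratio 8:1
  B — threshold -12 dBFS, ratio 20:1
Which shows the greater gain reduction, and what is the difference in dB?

A: GR = 15 − 15/8 = 13.125 dB.
B: GR = 6 − 6/20 = 5.7 dB.
A applies 7.425 dB more gain reduction.

A, by 7.425 dB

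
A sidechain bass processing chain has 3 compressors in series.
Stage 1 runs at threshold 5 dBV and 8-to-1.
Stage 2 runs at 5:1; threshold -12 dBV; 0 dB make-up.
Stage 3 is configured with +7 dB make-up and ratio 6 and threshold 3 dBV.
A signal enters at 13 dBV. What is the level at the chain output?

Stage 1: 8 dB above 5 dBV, reduced 8:1 to 1 dB above → 6 dBV.
Stage 2: overshoot 18 dB → 18/5 = 3.6 dB → -8.4 dBV.
Stage 3: -8.4 dBV is at or below the 3 dBV threshold — no compression; make-up brings it to -1.4 dBV.

-1.4 dBV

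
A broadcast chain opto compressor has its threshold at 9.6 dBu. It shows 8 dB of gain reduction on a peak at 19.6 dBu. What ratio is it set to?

5:1

Input overshoot = 19.6 − 9.6 = 10 dB.
Output overshoot = 10 − 8 = 2 dB.
Ratio = input overshoot / output overshoot = 10 / 2 = 5.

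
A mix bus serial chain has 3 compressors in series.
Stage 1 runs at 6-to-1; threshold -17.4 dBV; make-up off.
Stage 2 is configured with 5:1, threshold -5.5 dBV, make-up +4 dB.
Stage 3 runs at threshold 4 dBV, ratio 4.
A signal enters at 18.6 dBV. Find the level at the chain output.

Stage 1: 36 dB above -17.4 dBV, reduced 6:1 to 6 dB above → -11.4 dBV.
Stage 2: below threshold (-11.4 ≤ -5.5); passes unchanged; make-up brings it to -7.4 dBV.
Stage 3: -7.4 dBV ≤ 4 dBV, so stage 3 doesn't engage; output -7.4 dBV.

-7.4 dBV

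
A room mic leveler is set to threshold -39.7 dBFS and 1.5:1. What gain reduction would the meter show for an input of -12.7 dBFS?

The signal is 27 dB above threshold.
At 1.5:1, output sits 27/1.5 = 18 dB above threshold.
GR = overshoot in − overshoot out = 27 − 18 = 9 dB.

9 dB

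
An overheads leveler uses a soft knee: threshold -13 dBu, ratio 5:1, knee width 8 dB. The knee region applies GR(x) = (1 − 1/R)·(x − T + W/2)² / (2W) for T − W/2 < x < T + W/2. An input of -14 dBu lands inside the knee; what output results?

x − T + W/2 = -14 − (-13) + 4 = 3.
GR = (1 − 1/5) × 3² / 16 = 0.8 × 9 / 16 = 0.45 dB.
Output = -14 − 0.45 = -14.45 dBu.

-14.45 dBu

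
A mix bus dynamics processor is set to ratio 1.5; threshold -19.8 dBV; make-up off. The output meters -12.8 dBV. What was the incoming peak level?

-9.3 dBV

That's 7 dB above the -19.8 dBV threshold.
Input overshoot = R × output overshoot = 10.5 dB → input = -19.8 + 10.5 = -9.3 dBV.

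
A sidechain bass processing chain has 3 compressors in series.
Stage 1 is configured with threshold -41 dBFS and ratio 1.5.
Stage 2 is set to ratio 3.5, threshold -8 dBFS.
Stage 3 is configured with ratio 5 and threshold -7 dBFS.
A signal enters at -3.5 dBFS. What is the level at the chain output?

-16 dBFS

Stage 1: 37.5 dB above -41 dBFS, reduced 1.5:1 to 25 dB above → -16 dBFS.
Stage 2: -16 dBFS ≤ -8 dBFS, so stage 2 doesn't engage; output -16 dBFS.
Stage 3: -16 dBFS ≤ -7 dBFS, so stage 3 doesn't engage; output -16 dBFS.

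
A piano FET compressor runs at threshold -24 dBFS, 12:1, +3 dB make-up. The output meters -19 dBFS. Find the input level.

0 dBFS

Remove make-up: -19 − 3 = -22 dBFS.
Post-compression overshoot = -22 − (-24) = 2 dB.
Input overshoot = R × output overshoot = 24 dB → input = -24 + 24 = 0 dBFS.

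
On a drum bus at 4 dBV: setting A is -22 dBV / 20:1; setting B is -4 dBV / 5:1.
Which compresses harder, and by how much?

A, by 18.3 dB

A: GR = 26 − 26/20 = 24.7 dB.
B: GR = 8 − 8/5 = 6.4 dB.
Difference: 18.3 dB in favour of A.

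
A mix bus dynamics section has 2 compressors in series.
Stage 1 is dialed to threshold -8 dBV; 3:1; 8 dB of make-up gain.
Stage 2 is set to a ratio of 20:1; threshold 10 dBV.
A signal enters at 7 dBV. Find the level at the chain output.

Stage 1: 15 dB above -8 dBV, reduced 3:1 to 5 dB above → -3 dBV; +8 dB make-up → 5 dBV.
Stage 2: below threshold (5 ≤ 10); passes unchanged; output 5 dBV.

5 dBV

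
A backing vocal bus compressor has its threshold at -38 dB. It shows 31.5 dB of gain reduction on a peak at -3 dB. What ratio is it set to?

10:1

Input overshoot = -3 − (-38) = 35 dB.
Output overshoot = 35 − 31.5 = 3.5 dB.
Ratio = input overshoot / output overshoot = 35 / 3.5 = 10.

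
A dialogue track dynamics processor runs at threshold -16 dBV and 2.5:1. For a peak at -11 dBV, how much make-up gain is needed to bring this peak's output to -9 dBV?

5 dB

Overshoot 5 dB → 5/2.5 = 2 dB after compression, so the compressed level is -16 + 2 = -14 dBV.
Make-up = target − compressed = -9 − (-14) = 5 dB.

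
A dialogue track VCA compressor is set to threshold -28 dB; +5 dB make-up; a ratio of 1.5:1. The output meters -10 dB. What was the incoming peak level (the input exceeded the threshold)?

-8.5 dB

Before make-up, the level was -10 − 5 = -15 dB.
The compressed level sits -15 − (-28) = 13 dB over threshold.
Undo the ratio: input overshoot = 13 × 1.5 = 19.5 dB, giving input = -8.5 dB.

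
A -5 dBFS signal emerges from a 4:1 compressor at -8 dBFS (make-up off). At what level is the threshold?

-9 dBFS

Let T be the threshold. Output overshoot = (input overshoot)/R, so -8 − T = (-5 − T)/4.
4·(-8 − T) = -5 − T → 3·T = -32 − (-5) = -27.
T = -27/3 = -9 dBFS.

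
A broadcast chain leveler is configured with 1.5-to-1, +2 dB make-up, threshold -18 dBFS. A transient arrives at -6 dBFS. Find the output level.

-8 dBFS

Overshoot: -6 − (-18) = 12 dB.
At 1.5:1 the overshoot is divided by 1.5, leaving 8 dB above threshold.
Output = -18 + 8 = -10 dBFS; make-up adds 2 dB, giving -8 dBFS.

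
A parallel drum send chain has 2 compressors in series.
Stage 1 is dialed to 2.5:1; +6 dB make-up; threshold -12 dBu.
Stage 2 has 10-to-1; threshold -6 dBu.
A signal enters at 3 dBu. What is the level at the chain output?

-5.4 dBu

Stage 1: 15 dB above -12 dBu, reduced 2.5:1 to 6 dB above → -6 dBu; +6 dB make-up → 0 dBu.
Stage 2: 0 dBu is 6 dB over -6 dBu; at 10:1 that becomes 0.6 dB over, giving -5.4 dBu.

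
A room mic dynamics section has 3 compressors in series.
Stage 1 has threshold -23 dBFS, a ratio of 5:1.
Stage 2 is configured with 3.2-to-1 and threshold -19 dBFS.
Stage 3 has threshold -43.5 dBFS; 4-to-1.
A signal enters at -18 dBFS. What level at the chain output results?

-38.125 dBFS

Stage 1: -18 dBFS is 5 dB over -23 dBFS; at 5:1 that becomes 1 dB over, giving -22 dBFS.
Stage 2: -22 dBFS ≤ -19 dBFS, so stage 2 doesn't engage; output -22 dBFS.
Stage 3: 21.5 dB above -43.5 dBFS, reduced 4:1 to 5.375 dB above → -38.125 dBFS.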